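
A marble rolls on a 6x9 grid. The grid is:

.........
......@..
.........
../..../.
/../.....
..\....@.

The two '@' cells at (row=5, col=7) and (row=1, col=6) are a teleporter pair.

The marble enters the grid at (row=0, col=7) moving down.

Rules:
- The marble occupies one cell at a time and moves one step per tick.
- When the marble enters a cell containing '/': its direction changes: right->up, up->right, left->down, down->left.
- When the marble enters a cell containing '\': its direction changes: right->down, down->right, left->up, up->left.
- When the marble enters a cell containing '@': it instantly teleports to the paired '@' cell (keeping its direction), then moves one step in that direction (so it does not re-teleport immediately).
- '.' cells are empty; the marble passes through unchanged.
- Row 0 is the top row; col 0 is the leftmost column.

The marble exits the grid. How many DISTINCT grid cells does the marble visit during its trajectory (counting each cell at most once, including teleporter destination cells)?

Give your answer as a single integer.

Step 1: enter (0,7), '.' pass, move down to (1,7)
Step 2: enter (1,7), '.' pass, move down to (2,7)
Step 3: enter (2,7), '.' pass, move down to (3,7)
Step 4: enter (3,7), '/' deflects down->left, move left to (3,6)
Step 5: enter (3,6), '.' pass, move left to (3,5)
Step 6: enter (3,5), '.' pass, move left to (3,4)
Step 7: enter (3,4), '.' pass, move left to (3,3)
Step 8: enter (3,3), '.' pass, move left to (3,2)
Step 9: enter (3,2), '/' deflects left->down, move down to (4,2)
Step 10: enter (4,2), '.' pass, move down to (5,2)
Step 11: enter (5,2), '\' deflects down->right, move right to (5,3)
Step 12: enter (5,3), '.' pass, move right to (5,4)
Step 13: enter (5,4), '.' pass, move right to (5,5)
Step 14: enter (5,5), '.' pass, move right to (5,6)
Step 15: enter (5,6), '.' pass, move right to (5,7)
Step 16: enter (5,7), '@' teleport (5,7)->(1,6), also enter (1,6), move right to (1,7)
Step 17: enter (1,7), '.' pass, move right to (1,8)
Step 18: enter (1,8), '.' pass, move right to (1,9)
Step 19: at (1,9) — EXIT via right edge, pos 1
Distinct cells visited: 18 (path length 19)

Answer: 18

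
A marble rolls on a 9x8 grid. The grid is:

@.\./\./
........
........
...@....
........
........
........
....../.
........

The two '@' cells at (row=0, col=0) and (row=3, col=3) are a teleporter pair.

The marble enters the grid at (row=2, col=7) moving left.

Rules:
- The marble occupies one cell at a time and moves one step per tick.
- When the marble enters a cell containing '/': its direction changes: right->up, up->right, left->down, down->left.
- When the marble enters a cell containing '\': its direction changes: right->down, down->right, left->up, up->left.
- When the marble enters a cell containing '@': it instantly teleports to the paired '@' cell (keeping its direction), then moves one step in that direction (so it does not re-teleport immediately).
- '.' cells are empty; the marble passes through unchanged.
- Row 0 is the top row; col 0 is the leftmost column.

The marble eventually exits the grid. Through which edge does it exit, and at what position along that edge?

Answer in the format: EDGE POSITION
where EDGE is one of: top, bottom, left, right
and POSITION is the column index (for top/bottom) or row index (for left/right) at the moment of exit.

Answer: left 2

Derivation:
Step 1: enter (2,7), '.' pass, move left to (2,6)
Step 2: enter (2,6), '.' pass, move left to (2,5)
Step 3: enter (2,5), '.' pass, move left to (2,4)
Step 4: enter (2,4), '.' pass, move left to (2,3)
Step 5: enter (2,3), '.' pass, move left to (2,2)
Step 6: enter (2,2), '.' pass, move left to (2,1)
Step 7: enter (2,1), '.' pass, move left to (2,0)
Step 8: enter (2,0), '.' pass, move left to (2,-1)
Step 9: at (2,-1) — EXIT via left edge, pos 2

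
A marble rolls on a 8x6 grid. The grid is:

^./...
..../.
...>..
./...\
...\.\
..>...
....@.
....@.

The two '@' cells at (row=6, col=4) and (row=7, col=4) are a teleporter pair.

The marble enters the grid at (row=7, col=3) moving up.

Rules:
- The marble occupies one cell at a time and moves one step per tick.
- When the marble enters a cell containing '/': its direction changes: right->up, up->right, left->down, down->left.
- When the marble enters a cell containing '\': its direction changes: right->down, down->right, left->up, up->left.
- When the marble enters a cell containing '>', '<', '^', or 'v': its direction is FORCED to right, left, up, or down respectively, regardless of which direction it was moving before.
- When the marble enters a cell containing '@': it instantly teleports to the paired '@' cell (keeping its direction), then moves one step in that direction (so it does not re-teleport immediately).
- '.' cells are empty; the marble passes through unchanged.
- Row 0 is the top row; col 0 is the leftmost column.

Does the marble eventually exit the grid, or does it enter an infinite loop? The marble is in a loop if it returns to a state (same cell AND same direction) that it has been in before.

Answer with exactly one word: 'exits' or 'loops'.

Step 1: enter (7,3), '.' pass, move up to (6,3)
Step 2: enter (6,3), '.' pass, move up to (5,3)
Step 3: enter (5,3), '.' pass, move up to (4,3)
Step 4: enter (4,3), '\' deflects up->left, move left to (4,2)
Step 5: enter (4,2), '.' pass, move left to (4,1)
Step 6: enter (4,1), '.' pass, move left to (4,0)
Step 7: enter (4,0), '.' pass, move left to (4,-1)
Step 8: at (4,-1) — EXIT via left edge, pos 4

Answer: exits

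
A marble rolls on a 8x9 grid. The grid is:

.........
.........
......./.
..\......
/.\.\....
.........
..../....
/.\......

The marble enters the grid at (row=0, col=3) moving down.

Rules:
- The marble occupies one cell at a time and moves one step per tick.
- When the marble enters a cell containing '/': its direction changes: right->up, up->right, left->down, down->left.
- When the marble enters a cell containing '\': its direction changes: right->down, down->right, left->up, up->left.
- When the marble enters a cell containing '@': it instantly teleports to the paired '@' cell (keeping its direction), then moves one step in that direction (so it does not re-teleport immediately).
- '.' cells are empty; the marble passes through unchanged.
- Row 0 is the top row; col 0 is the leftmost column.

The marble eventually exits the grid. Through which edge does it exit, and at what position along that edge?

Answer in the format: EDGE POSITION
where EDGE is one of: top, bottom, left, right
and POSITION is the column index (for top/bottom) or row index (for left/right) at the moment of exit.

Step 1: enter (0,3), '.' pass, move down to (1,3)
Step 2: enter (1,3), '.' pass, move down to (2,3)
Step 3: enter (2,3), '.' pass, move down to (3,3)
Step 4: enter (3,3), '.' pass, move down to (4,3)
Step 5: enter (4,3), '.' pass, move down to (5,3)
Step 6: enter (5,3), '.' pass, move down to (6,3)
Step 7: enter (6,3), '.' pass, move down to (7,3)
Step 8: enter (7,3), '.' pass, move down to (8,3)
Step 9: at (8,3) — EXIT via bottom edge, pos 3

Answer: bottom 3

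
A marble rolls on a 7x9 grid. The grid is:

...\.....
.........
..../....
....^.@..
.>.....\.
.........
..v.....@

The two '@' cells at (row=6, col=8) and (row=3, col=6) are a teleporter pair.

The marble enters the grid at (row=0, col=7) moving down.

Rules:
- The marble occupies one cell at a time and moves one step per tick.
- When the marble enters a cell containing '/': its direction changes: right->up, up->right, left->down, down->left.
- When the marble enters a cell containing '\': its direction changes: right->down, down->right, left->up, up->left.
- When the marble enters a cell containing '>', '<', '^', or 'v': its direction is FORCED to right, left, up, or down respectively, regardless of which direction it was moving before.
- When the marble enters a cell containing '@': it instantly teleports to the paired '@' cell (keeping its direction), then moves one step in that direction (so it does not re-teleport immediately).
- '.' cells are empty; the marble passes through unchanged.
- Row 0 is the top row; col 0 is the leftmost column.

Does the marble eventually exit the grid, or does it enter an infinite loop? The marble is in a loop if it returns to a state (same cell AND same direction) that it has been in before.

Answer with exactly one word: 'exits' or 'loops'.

Answer: exits

Derivation:
Step 1: enter (0,7), '.' pass, move down to (1,7)
Step 2: enter (1,7), '.' pass, move down to (2,7)
Step 3: enter (2,7), '.' pass, move down to (3,7)
Step 4: enter (3,7), '.' pass, move down to (4,7)
Step 5: enter (4,7), '\' deflects down->right, move right to (4,8)
Step 6: enter (4,8), '.' pass, move right to (4,9)
Step 7: at (4,9) — EXIT via right edge, pos 4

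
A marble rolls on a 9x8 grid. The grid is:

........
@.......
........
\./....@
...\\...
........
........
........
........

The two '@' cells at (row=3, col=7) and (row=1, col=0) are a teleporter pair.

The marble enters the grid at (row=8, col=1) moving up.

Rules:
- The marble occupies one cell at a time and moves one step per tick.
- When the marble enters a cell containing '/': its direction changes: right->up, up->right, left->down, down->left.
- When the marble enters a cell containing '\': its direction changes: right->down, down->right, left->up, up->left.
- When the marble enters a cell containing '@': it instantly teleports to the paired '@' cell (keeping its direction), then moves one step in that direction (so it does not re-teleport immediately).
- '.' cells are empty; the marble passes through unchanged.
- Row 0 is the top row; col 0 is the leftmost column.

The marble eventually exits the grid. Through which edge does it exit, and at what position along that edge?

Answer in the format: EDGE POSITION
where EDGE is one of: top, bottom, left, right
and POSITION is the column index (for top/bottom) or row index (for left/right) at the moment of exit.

Answer: top 1

Derivation:
Step 1: enter (8,1), '.' pass, move up to (7,1)
Step 2: enter (7,1), '.' pass, move up to (6,1)
Step 3: enter (6,1), '.' pass, move up to (5,1)
Step 4: enter (5,1), '.' pass, move up to (4,1)
Step 5: enter (4,1), '.' pass, move up to (3,1)
Step 6: enter (3,1), '.' pass, move up to (2,1)
Step 7: enter (2,1), '.' pass, move up to (1,1)
Step 8: enter (1,1), '.' pass, move up to (0,1)
Step 9: enter (0,1), '.' pass, move up to (-1,1)
Step 10: at (-1,1) — EXIT via top edge, pos 1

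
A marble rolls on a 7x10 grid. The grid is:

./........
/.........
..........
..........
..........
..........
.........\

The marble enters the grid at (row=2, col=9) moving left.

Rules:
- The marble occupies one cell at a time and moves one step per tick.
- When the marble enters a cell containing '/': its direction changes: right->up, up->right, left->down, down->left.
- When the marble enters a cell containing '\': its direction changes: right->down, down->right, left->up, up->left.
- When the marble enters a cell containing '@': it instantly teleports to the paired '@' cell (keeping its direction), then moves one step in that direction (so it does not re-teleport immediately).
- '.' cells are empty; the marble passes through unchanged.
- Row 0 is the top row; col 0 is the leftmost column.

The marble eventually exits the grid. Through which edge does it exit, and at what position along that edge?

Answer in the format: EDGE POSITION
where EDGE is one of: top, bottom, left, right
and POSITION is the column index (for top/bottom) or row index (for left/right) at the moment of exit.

Step 1: enter (2,9), '.' pass, move left to (2,8)
Step 2: enter (2,8), '.' pass, move left to (2,7)
Step 3: enter (2,7), '.' pass, move left to (2,6)
Step 4: enter (2,6), '.' pass, move left to (2,5)
Step 5: enter (2,5), '.' pass, move left to (2,4)
Step 6: enter (2,4), '.' pass, move left to (2,3)
Step 7: enter (2,3), '.' pass, move left to (2,2)
Step 8: enter (2,2), '.' pass, move left to (2,1)
Step 9: enter (2,1), '.' pass, move left to (2,0)
Step 10: enter (2,0), '.' pass, move left to (2,-1)
Step 11: at (2,-1) — EXIT via left edge, pos 2

Answer: left 2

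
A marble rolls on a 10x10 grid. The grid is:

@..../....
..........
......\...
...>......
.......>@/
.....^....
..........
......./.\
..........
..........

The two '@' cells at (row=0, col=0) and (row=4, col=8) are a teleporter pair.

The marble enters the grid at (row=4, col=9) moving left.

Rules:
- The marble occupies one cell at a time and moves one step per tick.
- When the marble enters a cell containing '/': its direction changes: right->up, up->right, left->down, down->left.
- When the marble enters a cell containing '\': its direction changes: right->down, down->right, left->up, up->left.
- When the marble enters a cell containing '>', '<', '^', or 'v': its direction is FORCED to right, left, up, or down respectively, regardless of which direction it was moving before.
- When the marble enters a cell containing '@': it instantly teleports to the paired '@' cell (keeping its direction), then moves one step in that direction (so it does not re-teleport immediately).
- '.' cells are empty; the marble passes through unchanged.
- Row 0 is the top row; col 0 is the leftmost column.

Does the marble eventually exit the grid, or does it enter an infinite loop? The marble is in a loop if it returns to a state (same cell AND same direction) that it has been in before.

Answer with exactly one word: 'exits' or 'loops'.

Answer: exits

Derivation:
Step 1: enter (4,9), '/' deflects left->down, move down to (5,9)
Step 2: enter (5,9), '.' pass, move down to (6,9)
Step 3: enter (6,9), '.' pass, move down to (7,9)
Step 4: enter (7,9), '\' deflects down->right, move right to (7,10)
Step 5: at (7,10) — EXIT via right edge, pos 7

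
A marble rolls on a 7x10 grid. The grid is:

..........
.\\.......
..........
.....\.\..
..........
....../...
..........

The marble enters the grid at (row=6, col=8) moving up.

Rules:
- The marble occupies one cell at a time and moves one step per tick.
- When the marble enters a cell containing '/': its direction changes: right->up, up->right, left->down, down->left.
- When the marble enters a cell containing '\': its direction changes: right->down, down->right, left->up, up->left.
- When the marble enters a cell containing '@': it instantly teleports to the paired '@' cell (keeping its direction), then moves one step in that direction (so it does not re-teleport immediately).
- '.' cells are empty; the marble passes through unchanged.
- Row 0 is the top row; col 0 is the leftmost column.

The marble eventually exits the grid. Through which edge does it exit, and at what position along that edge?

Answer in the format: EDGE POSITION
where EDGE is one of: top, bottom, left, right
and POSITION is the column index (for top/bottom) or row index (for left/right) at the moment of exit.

Step 1: enter (6,8), '.' pass, move up to (5,8)
Step 2: enter (5,8), '.' pass, move up to (4,8)
Step 3: enter (4,8), '.' pass, move up to (3,8)
Step 4: enter (3,8), '.' pass, move up to (2,8)
Step 5: enter (2,8), '.' pass, move up to (1,8)
Step 6: enter (1,8), '.' pass, move up to (0,8)
Step 7: enter (0,8), '.' pass, move up to (-1,8)
Step 8: at (-1,8) — EXIT via top edge, pos 8

Answer: top 8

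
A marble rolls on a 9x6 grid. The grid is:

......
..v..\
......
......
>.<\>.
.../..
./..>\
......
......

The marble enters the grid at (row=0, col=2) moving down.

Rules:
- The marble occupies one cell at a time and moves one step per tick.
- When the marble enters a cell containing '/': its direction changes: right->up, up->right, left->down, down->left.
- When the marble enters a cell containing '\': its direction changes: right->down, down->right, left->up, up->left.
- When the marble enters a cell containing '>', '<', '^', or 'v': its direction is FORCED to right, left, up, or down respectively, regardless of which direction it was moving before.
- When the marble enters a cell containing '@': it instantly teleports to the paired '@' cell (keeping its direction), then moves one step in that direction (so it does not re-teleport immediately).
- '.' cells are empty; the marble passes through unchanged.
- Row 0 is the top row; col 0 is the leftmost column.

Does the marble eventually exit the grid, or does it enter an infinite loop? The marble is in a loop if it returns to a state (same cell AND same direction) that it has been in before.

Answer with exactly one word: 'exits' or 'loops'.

Answer: loops

Derivation:
Step 1: enter (0,2), '.' pass, move down to (1,2)
Step 2: enter (1,2), 'v' forces down->down, move down to (2,2)
Step 3: enter (2,2), '.' pass, move down to (3,2)
Step 4: enter (3,2), '.' pass, move down to (4,2)
Step 5: enter (4,2), '<' forces down->left, move left to (4,1)
Step 6: enter (4,1), '.' pass, move left to (4,0)
Step 7: enter (4,0), '>' forces left->right, move right to (4,1)
Step 8: enter (4,1), '.' pass, move right to (4,2)
Step 9: enter (4,2), '<' forces right->left, move left to (4,1)
Step 10: at (4,1) dir=left — LOOP DETECTED (seen before)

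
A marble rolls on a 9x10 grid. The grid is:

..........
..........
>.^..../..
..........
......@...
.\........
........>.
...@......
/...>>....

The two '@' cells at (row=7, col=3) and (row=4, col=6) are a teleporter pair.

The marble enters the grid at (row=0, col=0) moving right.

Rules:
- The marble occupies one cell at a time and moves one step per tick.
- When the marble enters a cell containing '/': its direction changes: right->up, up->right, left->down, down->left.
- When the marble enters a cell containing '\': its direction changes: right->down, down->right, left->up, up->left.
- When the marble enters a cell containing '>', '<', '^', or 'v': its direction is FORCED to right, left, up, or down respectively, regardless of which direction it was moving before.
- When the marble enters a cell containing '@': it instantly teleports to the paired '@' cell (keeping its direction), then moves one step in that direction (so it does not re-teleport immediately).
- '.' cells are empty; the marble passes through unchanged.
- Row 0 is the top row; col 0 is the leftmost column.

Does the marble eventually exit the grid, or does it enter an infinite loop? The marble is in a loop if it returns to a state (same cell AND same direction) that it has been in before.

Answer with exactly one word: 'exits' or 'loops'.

Step 1: enter (0,0), '.' pass, move right to (0,1)
Step 2: enter (0,1), '.' pass, move right to (0,2)
Step 3: enter (0,2), '.' pass, move right to (0,3)
Step 4: enter (0,3), '.' pass, move right to (0,4)
Step 5: enter (0,4), '.' pass, move right to (0,5)
Step 6: enter (0,5), '.' pass, move right to (0,6)
Step 7: enter (0,6), '.' pass, move right to (0,7)
Step 8: enter (0,7), '.' pass, move right to (0,8)
Step 9: enter (0,8), '.' pass, move right to (0,9)
Step 10: enter (0,9), '.' pass, move right to (0,10)
Step 11: at (0,10) — EXIT via right edge, pos 0

Answer: exits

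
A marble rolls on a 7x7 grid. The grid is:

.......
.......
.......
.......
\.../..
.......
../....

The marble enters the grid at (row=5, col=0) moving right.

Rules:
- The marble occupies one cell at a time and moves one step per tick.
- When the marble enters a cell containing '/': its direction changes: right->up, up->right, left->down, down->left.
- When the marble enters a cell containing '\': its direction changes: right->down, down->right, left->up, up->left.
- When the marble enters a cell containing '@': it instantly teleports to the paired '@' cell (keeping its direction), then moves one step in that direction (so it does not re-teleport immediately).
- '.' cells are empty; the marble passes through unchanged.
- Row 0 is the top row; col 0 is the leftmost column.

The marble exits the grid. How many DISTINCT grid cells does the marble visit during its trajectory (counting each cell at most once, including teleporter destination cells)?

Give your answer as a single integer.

Step 1: enter (5,0), '.' pass, move right to (5,1)
Step 2: enter (5,1), '.' pass, move right to (5,2)
Step 3: enter (5,2), '.' pass, move right to (5,3)
Step 4: enter (5,3), '.' pass, move right to (5,4)
Step 5: enter (5,4), '.' pass, move right to (5,5)
Step 6: enter (5,5), '.' pass, move right to (5,6)
Step 7: enter (5,6), '.' pass, move right to (5,7)
Step 8: at (5,7) — EXIT via right edge, pos 5
Distinct cells visited: 7 (path length 7)

Answer: 7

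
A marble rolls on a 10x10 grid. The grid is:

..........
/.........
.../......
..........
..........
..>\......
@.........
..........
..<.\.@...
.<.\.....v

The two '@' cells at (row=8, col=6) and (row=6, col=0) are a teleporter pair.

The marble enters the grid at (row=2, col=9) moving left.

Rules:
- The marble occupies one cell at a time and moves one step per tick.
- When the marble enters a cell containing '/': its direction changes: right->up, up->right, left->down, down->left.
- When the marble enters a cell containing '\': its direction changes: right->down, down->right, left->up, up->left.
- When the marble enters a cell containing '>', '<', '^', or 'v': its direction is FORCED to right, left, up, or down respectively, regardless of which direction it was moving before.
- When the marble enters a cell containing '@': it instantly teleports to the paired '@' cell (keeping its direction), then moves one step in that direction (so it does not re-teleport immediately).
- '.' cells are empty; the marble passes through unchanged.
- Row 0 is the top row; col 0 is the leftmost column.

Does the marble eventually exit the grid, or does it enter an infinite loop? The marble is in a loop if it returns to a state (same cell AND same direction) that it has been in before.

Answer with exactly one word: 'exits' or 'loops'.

Answer: exits

Derivation:
Step 1: enter (2,9), '.' pass, move left to (2,8)
Step 2: enter (2,8), '.' pass, move left to (2,7)
Step 3: enter (2,7), '.' pass, move left to (2,6)
Step 4: enter (2,6), '.' pass, move left to (2,5)
Step 5: enter (2,5), '.' pass, move left to (2,4)
Step 6: enter (2,4), '.' pass, move left to (2,3)
Step 7: enter (2,3), '/' deflects left->down, move down to (3,3)
Step 8: enter (3,3), '.' pass, move down to (4,3)
Step 9: enter (4,3), '.' pass, move down to (5,3)
Step 10: enter (5,3), '\' deflects down->right, move right to (5,4)
Step 11: enter (5,4), '.' pass, move right to (5,5)
Step 12: enter (5,5), '.' pass, move right to (5,6)
Step 13: enter (5,6), '.' pass, move right to (5,7)
Step 14: enter (5,7), '.' pass, move right to (5,8)
Step 15: enter (5,8), '.' pass, move right to (5,9)
Step 16: enter (5,9), '.' pass, move right to (5,10)
Step 17: at (5,10) — EXIT via right edge, pos 5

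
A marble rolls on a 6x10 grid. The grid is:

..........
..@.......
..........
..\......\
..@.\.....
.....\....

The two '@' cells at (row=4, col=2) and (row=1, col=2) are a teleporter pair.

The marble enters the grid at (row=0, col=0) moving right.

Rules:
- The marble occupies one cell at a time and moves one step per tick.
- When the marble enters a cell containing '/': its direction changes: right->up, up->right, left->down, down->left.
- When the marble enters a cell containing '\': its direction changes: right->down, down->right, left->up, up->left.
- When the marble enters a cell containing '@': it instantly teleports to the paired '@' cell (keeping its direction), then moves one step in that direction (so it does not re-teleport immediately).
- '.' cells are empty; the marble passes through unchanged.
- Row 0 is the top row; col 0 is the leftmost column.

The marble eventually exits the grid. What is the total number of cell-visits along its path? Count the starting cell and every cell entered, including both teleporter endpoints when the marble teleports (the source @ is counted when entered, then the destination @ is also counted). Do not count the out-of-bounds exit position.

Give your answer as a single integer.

Step 1: enter (0,0), '.' pass, move right to (0,1)
Step 2: enter (0,1), '.' pass, move right to (0,2)
Step 3: enter (0,2), '.' pass, move right to (0,3)
Step 4: enter (0,3), '.' pass, move right to (0,4)
Step 5: enter (0,4), '.' pass, move right to (0,5)
Step 6: enter (0,5), '.' pass, move right to (0,6)
Step 7: enter (0,6), '.' pass, move right to (0,7)
Step 8: enter (0,7), '.' pass, move right to (0,8)
Step 9: enter (0,8), '.' pass, move right to (0,9)
Step 10: enter (0,9), '.' pass, move right to (0,10)
Step 11: at (0,10) — EXIT via right edge, pos 0
Path length (cell visits): 10

Answer: 10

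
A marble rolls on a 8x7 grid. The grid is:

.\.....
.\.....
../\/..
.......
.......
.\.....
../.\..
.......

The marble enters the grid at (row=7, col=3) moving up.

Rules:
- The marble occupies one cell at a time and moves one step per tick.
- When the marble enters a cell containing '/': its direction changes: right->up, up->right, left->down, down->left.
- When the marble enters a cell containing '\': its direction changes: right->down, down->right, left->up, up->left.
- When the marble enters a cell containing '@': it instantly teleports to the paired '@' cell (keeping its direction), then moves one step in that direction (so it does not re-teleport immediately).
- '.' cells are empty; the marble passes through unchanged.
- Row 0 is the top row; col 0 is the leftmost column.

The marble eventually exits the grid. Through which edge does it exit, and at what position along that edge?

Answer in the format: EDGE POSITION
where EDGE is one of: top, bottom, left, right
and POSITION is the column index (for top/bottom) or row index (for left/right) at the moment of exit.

Step 1: enter (7,3), '.' pass, move up to (6,3)
Step 2: enter (6,3), '.' pass, move up to (5,3)
Step 3: enter (5,3), '.' pass, move up to (4,3)
Step 4: enter (4,3), '.' pass, move up to (3,3)
Step 5: enter (3,3), '.' pass, move up to (2,3)
Step 6: enter (2,3), '\' deflects up->left, move left to (2,2)
Step 7: enter (2,2), '/' deflects left->down, move down to (3,2)
Step 8: enter (3,2), '.' pass, move down to (4,2)
Step 9: enter (4,2), '.' pass, move down to (5,2)
Step 10: enter (5,2), '.' pass, move down to (6,2)
Step 11: enter (6,2), '/' deflects down->left, move left to (6,1)
Step 12: enter (6,1), '.' pass, move left to (6,0)
Step 13: enter (6,0), '.' pass, move left to (6,-1)
Step 14: at (6,-1) — EXIT via left edge, pos 6

Answer: left 6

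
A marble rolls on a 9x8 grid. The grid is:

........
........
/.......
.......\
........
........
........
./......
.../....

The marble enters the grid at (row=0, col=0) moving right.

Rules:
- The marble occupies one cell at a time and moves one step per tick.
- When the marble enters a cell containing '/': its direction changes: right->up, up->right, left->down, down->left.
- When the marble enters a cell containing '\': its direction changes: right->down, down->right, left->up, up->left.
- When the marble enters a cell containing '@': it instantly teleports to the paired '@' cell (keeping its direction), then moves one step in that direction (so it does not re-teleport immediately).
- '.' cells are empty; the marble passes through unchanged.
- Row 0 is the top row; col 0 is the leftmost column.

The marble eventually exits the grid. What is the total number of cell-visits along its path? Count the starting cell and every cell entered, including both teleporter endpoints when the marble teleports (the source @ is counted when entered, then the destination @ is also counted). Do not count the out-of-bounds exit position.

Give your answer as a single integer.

Answer: 8

Derivation:
Step 1: enter (0,0), '.' pass, move right to (0,1)
Step 2: enter (0,1), '.' pass, move right to (0,2)
Step 3: enter (0,2), '.' pass, move right to (0,3)
Step 4: enter (0,3), '.' pass, move right to (0,4)
Step 5: enter (0,4), '.' pass, move right to (0,5)
Step 6: enter (0,5), '.' pass, move right to (0,6)
Step 7: enter (0,6), '.' pass, move right to (0,7)
Step 8: enter (0,7), '.' pass, move right to (0,8)
Step 9: at (0,8) — EXIT via right edge, pos 0
Path length (cell visits): 8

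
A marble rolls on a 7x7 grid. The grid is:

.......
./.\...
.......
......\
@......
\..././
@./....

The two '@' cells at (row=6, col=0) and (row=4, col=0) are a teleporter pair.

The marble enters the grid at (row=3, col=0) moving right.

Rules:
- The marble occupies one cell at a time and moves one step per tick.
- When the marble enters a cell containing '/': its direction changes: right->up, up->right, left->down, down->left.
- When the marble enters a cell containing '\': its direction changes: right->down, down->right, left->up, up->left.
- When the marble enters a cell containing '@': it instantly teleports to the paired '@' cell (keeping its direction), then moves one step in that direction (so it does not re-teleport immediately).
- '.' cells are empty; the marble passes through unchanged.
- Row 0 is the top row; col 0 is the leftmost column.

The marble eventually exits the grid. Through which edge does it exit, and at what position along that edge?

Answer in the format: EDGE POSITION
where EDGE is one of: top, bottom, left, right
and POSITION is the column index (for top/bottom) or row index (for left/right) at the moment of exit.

Step 1: enter (3,0), '.' pass, move right to (3,1)
Step 2: enter (3,1), '.' pass, move right to (3,2)
Step 3: enter (3,2), '.' pass, move right to (3,3)
Step 4: enter (3,3), '.' pass, move right to (3,4)
Step 5: enter (3,4), '.' pass, move right to (3,5)
Step 6: enter (3,5), '.' pass, move right to (3,6)
Step 7: enter (3,6), '\' deflects right->down, move down to (4,6)
Step 8: enter (4,6), '.' pass, move down to (5,6)
Step 9: enter (5,6), '/' deflects down->left, move left to (5,5)
Step 10: enter (5,5), '.' pass, move left to (5,4)
Step 11: enter (5,4), '/' deflects left->down, move down to (6,4)
Step 12: enter (6,4), '.' pass, move down to (7,4)
Step 13: at (7,4) — EXIT via bottom edge, pos 4

Answer: bottom 4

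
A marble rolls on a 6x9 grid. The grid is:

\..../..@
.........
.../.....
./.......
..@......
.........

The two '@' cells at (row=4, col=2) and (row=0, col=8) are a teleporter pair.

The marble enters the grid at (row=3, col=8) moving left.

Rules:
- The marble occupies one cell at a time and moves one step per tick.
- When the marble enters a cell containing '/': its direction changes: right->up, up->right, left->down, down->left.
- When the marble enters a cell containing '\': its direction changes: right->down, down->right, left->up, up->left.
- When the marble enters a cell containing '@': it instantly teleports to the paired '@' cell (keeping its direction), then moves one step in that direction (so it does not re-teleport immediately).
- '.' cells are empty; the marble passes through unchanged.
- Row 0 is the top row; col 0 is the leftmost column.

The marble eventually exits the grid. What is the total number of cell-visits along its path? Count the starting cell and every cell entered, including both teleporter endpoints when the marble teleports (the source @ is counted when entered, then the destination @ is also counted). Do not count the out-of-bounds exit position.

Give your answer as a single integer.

Answer: 10

Derivation:
Step 1: enter (3,8), '.' pass, move left to (3,7)
Step 2: enter (3,7), '.' pass, move left to (3,6)
Step 3: enter (3,6), '.' pass, move left to (3,5)
Step 4: enter (3,5), '.' pass, move left to (3,4)
Step 5: enter (3,4), '.' pass, move left to (3,3)
Step 6: enter (3,3), '.' pass, move left to (3,2)
Step 7: enter (3,2), '.' pass, move left to (3,1)
Step 8: enter (3,1), '/' deflects left->down, move down to (4,1)
Step 9: enter (4,1), '.' pass, move down to (5,1)
Step 10: enter (5,1), '.' pass, move down to (6,1)
Step 11: at (6,1) — EXIT via bottom edge, pos 1
Path length (cell visits): 10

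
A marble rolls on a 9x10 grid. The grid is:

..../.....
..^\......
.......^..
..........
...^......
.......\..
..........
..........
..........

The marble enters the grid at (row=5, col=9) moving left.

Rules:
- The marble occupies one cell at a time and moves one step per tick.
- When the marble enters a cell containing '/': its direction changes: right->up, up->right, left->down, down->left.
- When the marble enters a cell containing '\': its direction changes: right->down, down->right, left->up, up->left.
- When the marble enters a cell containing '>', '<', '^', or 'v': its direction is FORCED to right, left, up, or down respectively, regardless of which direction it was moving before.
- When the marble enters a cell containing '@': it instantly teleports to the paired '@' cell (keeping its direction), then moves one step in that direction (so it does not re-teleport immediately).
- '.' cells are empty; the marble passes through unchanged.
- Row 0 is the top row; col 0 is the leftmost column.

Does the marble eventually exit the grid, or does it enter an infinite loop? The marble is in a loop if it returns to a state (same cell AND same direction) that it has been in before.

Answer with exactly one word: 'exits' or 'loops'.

Step 1: enter (5,9), '.' pass, move left to (5,8)
Step 2: enter (5,8), '.' pass, move left to (5,7)
Step 3: enter (5,7), '\' deflects left->up, move up to (4,7)
Step 4: enter (4,7), '.' pass, move up to (3,7)
Step 5: enter (3,7), '.' pass, move up to (2,7)
Step 6: enter (2,7), '^' forces up->up, move up to (1,7)
Step 7: enter (1,7), '.' pass, move up to (0,7)
Step 8: enter (0,7), '.' pass, move up to (-1,7)
Step 9: at (-1,7) — EXIT via top edge, pos 7

Answer: exits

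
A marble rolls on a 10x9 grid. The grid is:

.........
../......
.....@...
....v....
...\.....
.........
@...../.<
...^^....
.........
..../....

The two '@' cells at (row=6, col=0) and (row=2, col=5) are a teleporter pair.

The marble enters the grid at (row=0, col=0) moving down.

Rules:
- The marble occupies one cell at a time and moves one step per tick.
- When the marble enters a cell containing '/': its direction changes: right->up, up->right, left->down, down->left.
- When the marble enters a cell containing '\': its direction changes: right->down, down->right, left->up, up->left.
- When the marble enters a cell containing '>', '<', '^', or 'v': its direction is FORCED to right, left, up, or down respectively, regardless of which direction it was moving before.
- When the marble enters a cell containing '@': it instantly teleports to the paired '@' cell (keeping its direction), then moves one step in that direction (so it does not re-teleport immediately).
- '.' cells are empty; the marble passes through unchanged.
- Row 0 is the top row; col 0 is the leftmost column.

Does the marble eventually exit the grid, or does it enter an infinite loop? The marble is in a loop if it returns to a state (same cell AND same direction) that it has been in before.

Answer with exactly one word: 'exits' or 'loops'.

Step 1: enter (0,0), '.' pass, move down to (1,0)
Step 2: enter (1,0), '.' pass, move down to (2,0)
Step 3: enter (2,0), '.' pass, move down to (3,0)
Step 4: enter (3,0), '.' pass, move down to (4,0)
Step 5: enter (4,0), '.' pass, move down to (5,0)
Step 6: enter (5,0), '.' pass, move down to (6,0)
Step 7: enter (6,0), '@' teleport (6,0)->(2,5), also enter (2,5), move down to (3,5)
Step 8: enter (3,5), '.' pass, move down to (4,5)
Step 9: enter (4,5), '.' pass, move down to (5,5)
Step 10: enter (5,5), '.' pass, move down to (6,5)
Step 11: enter (6,5), '.' pass, move down to (7,5)
Step 12: enter (7,5), '.' pass, move down to (8,5)
Step 13: enter (8,5), '.' pass, move down to (9,5)
Step 14: enter (9,5), '.' pass, move down to (10,5)
Step 15: at (10,5) — EXIT via bottom edge, pos 5

Answer: exits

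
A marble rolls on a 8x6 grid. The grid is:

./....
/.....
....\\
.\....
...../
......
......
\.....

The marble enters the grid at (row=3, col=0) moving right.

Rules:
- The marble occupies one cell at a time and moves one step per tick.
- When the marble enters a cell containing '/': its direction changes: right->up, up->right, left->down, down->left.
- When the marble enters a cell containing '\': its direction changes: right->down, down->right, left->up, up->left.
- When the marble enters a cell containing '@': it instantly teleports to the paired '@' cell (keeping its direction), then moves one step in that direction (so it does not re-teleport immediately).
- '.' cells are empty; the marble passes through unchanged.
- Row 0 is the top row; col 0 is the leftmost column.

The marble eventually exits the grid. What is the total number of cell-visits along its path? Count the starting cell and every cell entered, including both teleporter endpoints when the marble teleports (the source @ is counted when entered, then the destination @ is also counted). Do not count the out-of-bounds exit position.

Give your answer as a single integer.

Step 1: enter (3,0), '.' pass, move right to (3,1)
Step 2: enter (3,1), '\' deflects right->down, move down to (4,1)
Step 3: enter (4,1), '.' pass, move down to (5,1)
Step 4: enter (5,1), '.' pass, move down to (6,1)
Step 5: enter (6,1), '.' pass, move down to (7,1)
Step 6: enter (7,1), '.' pass, move down to (8,1)
Step 7: at (8,1) — EXIT via bottom edge, pos 1
Path length (cell visits): 6

Answer: 6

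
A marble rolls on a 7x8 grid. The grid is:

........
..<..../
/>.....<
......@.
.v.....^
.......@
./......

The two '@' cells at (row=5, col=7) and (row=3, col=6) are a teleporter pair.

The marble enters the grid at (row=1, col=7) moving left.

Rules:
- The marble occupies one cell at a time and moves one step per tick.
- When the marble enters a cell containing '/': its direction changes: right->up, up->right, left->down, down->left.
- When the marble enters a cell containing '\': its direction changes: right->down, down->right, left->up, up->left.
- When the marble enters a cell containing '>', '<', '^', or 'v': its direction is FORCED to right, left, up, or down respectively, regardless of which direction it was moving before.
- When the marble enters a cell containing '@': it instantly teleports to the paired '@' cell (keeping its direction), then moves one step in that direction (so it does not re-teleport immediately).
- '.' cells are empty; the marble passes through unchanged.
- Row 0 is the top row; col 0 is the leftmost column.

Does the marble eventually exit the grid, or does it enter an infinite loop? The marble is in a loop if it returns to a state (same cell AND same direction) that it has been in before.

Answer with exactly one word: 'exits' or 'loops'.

Step 1: enter (1,7), '/' deflects left->down, move down to (2,7)
Step 2: enter (2,7), '<' forces down->left, move left to (2,6)
Step 3: enter (2,6), '.' pass, move left to (2,5)
Step 4: enter (2,5), '.' pass, move left to (2,4)
Step 5: enter (2,4), '.' pass, move left to (2,3)
Step 6: enter (2,3), '.' pass, move left to (2,2)
Step 7: enter (2,2), '.' pass, move left to (2,1)
Step 8: enter (2,1), '>' forces left->right, move right to (2,2)
Step 9: enter (2,2), '.' pass, move right to (2,3)
Step 10: enter (2,3), '.' pass, move right to (2,4)
Step 11: enter (2,4), '.' pass, move right to (2,5)
Step 12: enter (2,5), '.' pass, move right to (2,6)
Step 13: enter (2,6), '.' pass, move right to (2,7)
Step 14: enter (2,7), '<' forces right->left, move left to (2,6)
Step 15: at (2,6) dir=left — LOOP DETECTED (seen before)

Answer: loops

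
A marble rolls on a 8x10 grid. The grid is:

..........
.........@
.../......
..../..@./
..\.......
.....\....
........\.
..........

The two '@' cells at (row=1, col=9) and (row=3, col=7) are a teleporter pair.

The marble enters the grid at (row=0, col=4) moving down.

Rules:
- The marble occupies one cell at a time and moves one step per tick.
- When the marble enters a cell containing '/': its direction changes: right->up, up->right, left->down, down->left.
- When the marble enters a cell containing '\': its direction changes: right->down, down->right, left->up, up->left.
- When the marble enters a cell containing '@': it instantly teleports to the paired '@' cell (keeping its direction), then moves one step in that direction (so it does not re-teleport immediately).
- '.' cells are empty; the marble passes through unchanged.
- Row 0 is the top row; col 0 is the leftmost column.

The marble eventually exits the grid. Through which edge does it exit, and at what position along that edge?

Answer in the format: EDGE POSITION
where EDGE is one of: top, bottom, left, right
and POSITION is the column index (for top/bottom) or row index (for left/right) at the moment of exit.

Step 1: enter (0,4), '.' pass, move down to (1,4)
Step 2: enter (1,4), '.' pass, move down to (2,4)
Step 3: enter (2,4), '.' pass, move down to (3,4)
Step 4: enter (3,4), '/' deflects down->left, move left to (3,3)
Step 5: enter (3,3), '.' pass, move left to (3,2)
Step 6: enter (3,2), '.' pass, move left to (3,1)
Step 7: enter (3,1), '.' pass, move left to (3,0)
Step 8: enter (3,0), '.' pass, move left to (3,-1)
Step 9: at (3,-1) — EXIT via left edge, pos 3

Answer: left 3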